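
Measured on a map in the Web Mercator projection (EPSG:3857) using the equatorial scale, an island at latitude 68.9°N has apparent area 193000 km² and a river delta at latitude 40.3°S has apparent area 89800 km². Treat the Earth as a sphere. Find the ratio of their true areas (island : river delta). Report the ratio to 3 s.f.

0.479

On Mercator the areal scale is sec²φ, so true area = apparent × cos²φ.
True area of island: 193000 × cos²(68.9°) = 193000 × 0.1296 = 25010 km².
True area of river delta: 89800 × cos²(40.3°) = 89800 × 0.5817 = 52230 km².
Ratio = 25010 / 52230 ≈ 0.479.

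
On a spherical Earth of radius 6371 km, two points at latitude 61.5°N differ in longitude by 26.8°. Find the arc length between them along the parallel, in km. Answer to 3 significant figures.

Arc length along a parallel = R cos φ · Δλ (with Δλ in radians).
= 6371 × cos 61.5° × (26.8° × π/180) = 6371 × 0.4772 × 0.4677 ≈ 1420 km.

1420 km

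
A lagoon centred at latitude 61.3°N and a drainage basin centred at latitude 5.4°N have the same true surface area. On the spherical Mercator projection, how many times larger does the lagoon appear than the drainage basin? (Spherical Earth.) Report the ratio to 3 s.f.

On Mercator, area is exaggerated by sec²φ = 1/cos²φ.
At 61.3°: sec²(61.3°) = 1/0.4802² = 4.336.
At 5.4°: sec²(5.4°) = 1/0.9956² = 1.009.
Ratio = 4.336/1.009 = cos²(5.4°)/cos²(61.3°) ≈ 4.30.

4.30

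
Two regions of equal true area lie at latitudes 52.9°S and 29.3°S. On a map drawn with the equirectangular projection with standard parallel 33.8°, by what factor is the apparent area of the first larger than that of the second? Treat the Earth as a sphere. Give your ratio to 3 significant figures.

With standard parallel φ₀ = 33.8°, the equirectangular projection gives x = Rλ cos φ₀, y = Rφ, so h = 1 and k = cos 33.8° / cos φ.
Areal scale at 52.9°: h·k = 1.000 × 1.378 = 1.378.
Areal scale at 29.3°: h·k = 1.000 × 0.9529 = 0.9529.
Ratio = 1.378/0.9529 ≈ 1.45.

1.45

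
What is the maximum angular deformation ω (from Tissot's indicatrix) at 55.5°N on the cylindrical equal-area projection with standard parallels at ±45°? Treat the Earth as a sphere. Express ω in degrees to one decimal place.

25.2°

For cylindrical equal-area with standard parallel φ₀, h = cos φ / cos φ₀ and k = cos φ₀ / cos φ, so h·k = 1.
At 55.5°: h = 0.8010, k = 1.248; principal scales a = 1.248, b = 0.8010.
sin(ω/2) = (a − b)/(a + b) = 0.4474/2.049 = 0.2183, so ω = 2 arcsin(0.2183) ≈ 25.2°.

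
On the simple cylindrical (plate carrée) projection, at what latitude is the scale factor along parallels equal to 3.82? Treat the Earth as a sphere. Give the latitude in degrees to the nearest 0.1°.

Plate carrée: h = 1, k = sec φ along parallels.
sec φ = 3.82  ⇒  cos φ = 0.2618  ⇒  φ ≈ 74.8°.

74.8°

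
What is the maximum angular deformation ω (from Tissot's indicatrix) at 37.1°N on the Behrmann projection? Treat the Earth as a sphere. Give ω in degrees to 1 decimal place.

Behrmann is a cylindrical equal-area projection with standard parallels at ±30°. For cylindrical equal-area with standard parallel φ₀, h = cos φ / cos φ₀ and k = cos φ₀ / cos φ, so h·k = 1.
At 37.1°: h = 0.9210, k = 1.086; principal scales a = 1.086, b = 0.9210.
sin(ω/2) = (a − b)/(a + b) = 0.1648/2.007 = 0.08214, so ω = 2 arcsin(0.08214) ≈ 9.4°.

9.4°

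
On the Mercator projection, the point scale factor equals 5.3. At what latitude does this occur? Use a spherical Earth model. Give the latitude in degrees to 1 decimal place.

79.1°

Mercator scale is k = sec φ = 1/cos φ.
1/cos φ = 5.3  ⇒  cos φ = 0.1887  ⇒  φ = arccos(0.1887) ≈ 79.1°.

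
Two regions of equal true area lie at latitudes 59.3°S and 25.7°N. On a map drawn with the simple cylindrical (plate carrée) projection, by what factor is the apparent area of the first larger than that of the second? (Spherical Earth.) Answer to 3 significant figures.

1.76

For the equirectangular projection with φ₀ = 0 (plate carrée), h = 1 along meridians and k = sec φ along parallels.
Areal scale at 59.3°: h·k = 1.000 × 1.959 = 1.959.
Areal scale at 25.7°: h·k = 1.000 × 1.110 = 1.110.
Ratio = 1.959/1.110 ≈ 1.76.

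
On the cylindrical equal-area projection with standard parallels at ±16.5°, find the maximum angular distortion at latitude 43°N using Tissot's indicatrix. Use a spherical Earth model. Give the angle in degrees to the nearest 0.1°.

30.7°

Cylindrical equal-area (φ₀ = 16.5°): h = cos φ / cos 16.5° along meridians, k = cos 16.5° / cos φ along parallels; h·k = 1.
At 43°: h = 0.7628, k = 1.311; principal scales a = 1.311, b = 0.7628.
sin(ω/2) = (a − b)/(a + b) = 0.5483/2.074 = 0.2644, so ω = 2 arcsin(0.2644) ≈ 30.7°.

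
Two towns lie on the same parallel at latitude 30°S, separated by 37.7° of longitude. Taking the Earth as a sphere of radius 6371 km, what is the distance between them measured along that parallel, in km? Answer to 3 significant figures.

3630 km

Arc length along a parallel = R cos φ · Δλ (with Δλ in radians).
= 6371 × cos 30° × (37.7° × π/180) = 6371 × 0.8660 × 0.6580 ≈ 3630 km.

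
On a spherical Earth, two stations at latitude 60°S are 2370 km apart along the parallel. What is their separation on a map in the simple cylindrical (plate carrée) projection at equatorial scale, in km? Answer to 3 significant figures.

Plate carrée maps x = Rλ, y = Rφ. The meridian scale is h = 1 and the parallel scale is k = 1/cos φ = sec φ.
Along the parallel, k = sec 60° = 1/0.5000 = 2.000.
Map distance = 2370 × 2.000 ≈ 4740 km.

4740 km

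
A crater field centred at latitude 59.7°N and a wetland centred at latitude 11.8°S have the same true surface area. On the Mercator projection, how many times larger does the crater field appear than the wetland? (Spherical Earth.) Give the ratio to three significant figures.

3.76

On Mercator, area is exaggerated by sec²φ = 1/cos²φ.
At 59.7°: sec²(59.7°) = 1/0.5045² = 3.929.
At 11.8°: sec²(11.8°) = 1/0.9789² = 1.044.
Ratio = 3.929/1.044 = cos²(11.8°)/cos²(59.7°) ≈ 3.76.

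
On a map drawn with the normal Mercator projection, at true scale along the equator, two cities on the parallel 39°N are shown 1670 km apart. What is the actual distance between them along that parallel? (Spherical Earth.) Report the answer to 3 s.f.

Mercator is conformal, so the point scale is isotropic: h = k = sec φ = 1/cos φ.
Along the parallel at 39°, map distances are exaggerated by k = sec 39° = 1.287.
True distance = 1670 / 1.287 = 1670 × cos 39° ≈ 1300 km.

1300 km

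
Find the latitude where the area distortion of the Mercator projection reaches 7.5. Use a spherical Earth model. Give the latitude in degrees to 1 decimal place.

68.6°

Mercator areal scale is sec²φ.
sec²φ = 7.5  ⇒  cos²φ = 0.1333  ⇒  cos φ = 0.3651.
φ = arccos(0.3651) ≈ 68.6°.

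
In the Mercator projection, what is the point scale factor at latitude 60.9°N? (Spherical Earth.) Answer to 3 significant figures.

For Mercator, h = k = sec φ (a conformal cylindrical projection has a single point scale, 1/cos φ).
k = 1/cos 60.9° = 1/0.4863 = 2.056.

2.06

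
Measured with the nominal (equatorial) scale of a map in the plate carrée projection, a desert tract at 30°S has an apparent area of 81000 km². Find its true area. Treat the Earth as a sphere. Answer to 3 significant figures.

In the plate carrée (x = Rλ, y = Rφ), meridians are true-scale (h = 1) and parallels are stretched by k = sec φ.
Areal scale = h·k = 1 × sec φ; at 30°, h = 1.000, k = 1.155, so h·k = 1.155.
True area = apparent / (areal scale) = 81000 / 1.155 ≈ 70100 km².

70100 km²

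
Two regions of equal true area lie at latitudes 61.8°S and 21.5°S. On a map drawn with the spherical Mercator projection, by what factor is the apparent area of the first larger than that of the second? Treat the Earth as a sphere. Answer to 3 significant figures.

3.88

On Mercator, area is exaggerated by sec²φ = 1/cos²φ.
At 61.8°: sec²(61.8°) = 1/0.4726² = 4.478.
At 21.5°: sec²(21.5°) = 1/0.9304² = 1.155.
Ratio = 4.478/1.155 = cos²(21.5°)/cos²(61.8°) ≈ 3.88.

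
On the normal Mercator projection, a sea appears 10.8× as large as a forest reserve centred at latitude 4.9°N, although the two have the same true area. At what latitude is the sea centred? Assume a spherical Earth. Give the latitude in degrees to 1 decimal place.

72.4°

Mercator areal scale is sec²φ, so apparent-area ratio = sec²φ₁ / sec²φ₂ = cos²φ₂ / cos²φ₁.
cos²φ₂ / cos²φ₁ = 10.8  ⇒  cos φ₁ = cos 4.9° / √10.8 = 0.9963/3.286 = 0.3032.
φ₁ = arccos(0.3032) ≈ 72.4°.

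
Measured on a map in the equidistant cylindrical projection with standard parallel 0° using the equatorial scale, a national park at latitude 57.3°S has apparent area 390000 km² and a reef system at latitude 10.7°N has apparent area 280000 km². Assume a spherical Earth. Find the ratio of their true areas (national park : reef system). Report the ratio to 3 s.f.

0.766

Plate carrée has h = 1 and k = sec φ, giving areal scale sec φ; true area = (apparent area) · cos φ.
True area of national park: 390000 × cos(57.3°) = 390000 × 0.5402 = 210700 km².
True area of reef system: 280000 × cos(10.7°) = 280000 × 0.9826 = 275100 km².
Ratio = 210700 / 275100 ≈ 0.766.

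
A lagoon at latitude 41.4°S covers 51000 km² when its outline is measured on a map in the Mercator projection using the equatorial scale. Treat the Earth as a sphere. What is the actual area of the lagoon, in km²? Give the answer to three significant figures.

Mercator is conformal, so the point scale is isotropic: h = k = sec φ = 1/cos φ.
Areal scale = k² = sec²φ = 1/cos²(41.4°) = 1/0.7501² = 1.777.
True area = apparent / (areal scale) = 51000 / 1.777 ≈ 28700 km².

28700 km²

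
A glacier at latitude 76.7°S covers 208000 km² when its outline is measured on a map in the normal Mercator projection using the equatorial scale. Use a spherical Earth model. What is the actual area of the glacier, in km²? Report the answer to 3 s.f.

Mercator is conformal, so the point scale is isotropic: h = k = sec φ = 1/cos φ.
Areal scale = k² = sec²φ = 1/cos²(76.7°) = 1/0.2300² = 18.90.
True area = apparent / (areal scale) = 208000 / 18.90 ≈ 11000 km².

11000 km²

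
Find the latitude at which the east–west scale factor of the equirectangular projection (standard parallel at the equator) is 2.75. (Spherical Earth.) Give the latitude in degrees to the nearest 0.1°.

68.7°

Plate carrée: h = 1, k = sec φ along parallels.
sec φ = 2.75  ⇒  cos φ = 0.3636  ⇒  φ ≈ 68.7°.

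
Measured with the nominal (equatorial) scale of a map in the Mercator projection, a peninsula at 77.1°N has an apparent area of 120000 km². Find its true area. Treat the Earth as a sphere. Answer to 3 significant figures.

5980 km²

The Mercator projection is conformal; its linear scale factor is the same in every direction and equals sec φ = 1/cos φ.
Areal scale = k² = sec²φ = 1/cos²(77.1°) = 1/0.2233² = 20.06.
True area = apparent / (areal scale) = 120000 / 20.06 ≈ 5980 km².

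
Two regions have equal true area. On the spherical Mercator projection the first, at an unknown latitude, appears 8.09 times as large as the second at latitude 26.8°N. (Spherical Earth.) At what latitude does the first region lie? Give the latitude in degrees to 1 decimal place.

71.7°

Mercator areal scale is sec²φ, so apparent-area ratio = sec²φ₁ / sec²φ₂ = cos²φ₂ / cos²φ₁.
cos²φ₂ / cos²φ₁ = 8.09  ⇒  cos φ₁ = cos 26.8° / √8.09 = 0.8926/2.844 = 0.3138.
φ₁ = arccos(0.3138) ≈ 71.7°.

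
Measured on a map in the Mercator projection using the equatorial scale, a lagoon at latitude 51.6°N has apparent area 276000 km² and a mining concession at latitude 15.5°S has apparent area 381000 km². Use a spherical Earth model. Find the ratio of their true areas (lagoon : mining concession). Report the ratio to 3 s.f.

0.301

On Mercator the areal scale is sec²φ, so true area = apparent × cos²φ.
True area of lagoon: 276000 × cos²(51.6°) = 276000 × 0.3858 = 106500 km².
True area of mining concession: 381000 × cos²(15.5°) = 381000 × 0.9286 = 353800 km².
Ratio = 106500 / 353800 ≈ 0.301.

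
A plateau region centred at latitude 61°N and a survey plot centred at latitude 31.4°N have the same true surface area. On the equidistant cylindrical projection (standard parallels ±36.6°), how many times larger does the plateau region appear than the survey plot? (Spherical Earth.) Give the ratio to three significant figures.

The equidistant cylindrical projection with φ₀ = 36.6° has h = 1 (meridians true) and k = cos φ₀ / cos φ along parallels.
Areal scale at 61°: h·k = 1.000 × 1.656 = 1.656.
Areal scale at 31.4°: h·k = 1.000 × 0.9406 = 0.9406.
Ratio = 1.656/0.9406 ≈ 1.76.

1.76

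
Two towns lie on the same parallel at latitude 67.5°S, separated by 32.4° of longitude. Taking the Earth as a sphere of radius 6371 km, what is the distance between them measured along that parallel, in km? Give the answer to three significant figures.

1380 km

Arc length along a parallel = R cos φ · Δλ (with Δλ in radians).
= 6371 × cos 67.5° × (32.4° × π/180) = 6371 × 0.3827 × 0.5655 ≈ 1380 km.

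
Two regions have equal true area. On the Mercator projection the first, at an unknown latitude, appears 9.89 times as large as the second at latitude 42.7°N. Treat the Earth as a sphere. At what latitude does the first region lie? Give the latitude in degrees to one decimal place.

76.5°

For equal true areas on Mercator, apparent areas scale as sec²φ, so the ratio is cos²φ₂ / cos²φ₁.
cos²φ₂ / cos²φ₁ = 9.89  ⇒  cos φ₁ = cos 42.7° / √9.89 = 0.7349/3.145 = 0.2337.
φ₁ = arccos(0.2337) ≈ 76.5°.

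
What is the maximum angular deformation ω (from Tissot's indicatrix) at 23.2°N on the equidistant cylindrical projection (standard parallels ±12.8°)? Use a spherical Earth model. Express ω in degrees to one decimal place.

3.4°

In the equirectangular projection with standard parallel φ₀ = 12.8° (x = Rλ cos φ₀, y = Rφ), meridians are true-scale (h = 1) and the parallel scale is k = cos φ₀ / cos φ.
At 23.2°: h = 1.000, k = 1.061; principal scales a = 1.061, b = 1.000.
sin(ω/2) = (a − b)/(a + b) = 0.06094/2.061 = 0.02957, so ω = 2 arcsin(0.02957) ≈ 3.4°.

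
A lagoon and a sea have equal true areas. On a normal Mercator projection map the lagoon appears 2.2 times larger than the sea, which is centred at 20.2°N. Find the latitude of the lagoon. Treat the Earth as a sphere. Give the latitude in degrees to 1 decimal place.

For equal true areas on Mercator, apparent areas scale as sec²φ, so the ratio is cos²φ₂ / cos²φ₁.
cos²φ₂ / cos²φ₁ = 2.2  ⇒  cos φ₁ = cos 20.2° / √2.2 = 0.9385/1.483 = 0.6327.
φ₁ = arccos(0.6327) ≈ 50.7°.

50.7°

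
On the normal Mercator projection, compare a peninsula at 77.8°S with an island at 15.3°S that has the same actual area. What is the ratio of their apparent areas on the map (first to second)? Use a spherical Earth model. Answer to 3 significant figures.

Mercator areal scale is sec²φ.
At 77.8°: sec²(77.8°) = 1/0.2113² = 22.39.
At 15.3°: sec²(15.3°) = 1/0.9646² = 1.075.
Ratio = 22.39/1.075 = cos²(15.3°)/cos²(77.8°) ≈ 20.8.

20.8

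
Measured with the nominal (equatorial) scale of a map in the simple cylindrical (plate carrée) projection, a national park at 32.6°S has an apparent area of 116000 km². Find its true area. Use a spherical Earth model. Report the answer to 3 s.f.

97700 km²

For the equirectangular projection with φ₀ = 0 (plate carrée), h = 1 along meridians and k = sec φ along parallels.
Areal scale = h·k = 1 × sec φ; at 32.6°, h = 1.000, k = 1.187, so h·k = 1.187.
True area = apparent / (areal scale) = 116000 / 1.187 ≈ 97700 km².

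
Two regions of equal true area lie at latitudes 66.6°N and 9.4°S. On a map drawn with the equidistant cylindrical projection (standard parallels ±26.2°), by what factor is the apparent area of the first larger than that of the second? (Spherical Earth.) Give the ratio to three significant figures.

2.48

With standard parallel φ₀ = 26.2°, the equirectangular projection gives x = Rλ cos φ₀, y = Rφ, so h = 1 and k = cos 26.2° / cos φ.
Areal scale at 66.6°: h·k = 1.000 × 2.259 = 2.259.
Areal scale at 9.4°: h·k = 1.000 × 0.9095 = 0.9095.
Ratio = 2.259/0.9095 ≈ 2.48.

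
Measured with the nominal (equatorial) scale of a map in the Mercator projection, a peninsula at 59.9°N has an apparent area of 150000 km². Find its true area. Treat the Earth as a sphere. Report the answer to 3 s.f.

37700 km²

Mercator is conformal, so the point scale is isotropic: h = k = sec φ = 1/cos φ.
Areal scale = k² = sec²φ = 1/cos²(59.9°) = 1/0.5015² = 3.976.
True area = apparent / (areal scale) = 150000 / 3.976 ≈ 37700 km².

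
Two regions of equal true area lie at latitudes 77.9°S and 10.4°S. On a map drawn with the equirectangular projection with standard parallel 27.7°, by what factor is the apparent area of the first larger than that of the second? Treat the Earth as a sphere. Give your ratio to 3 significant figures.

With standard parallel φ₀ = 27.7°, the equirectangular projection gives x = Rλ cos φ₀, y = Rφ, so h = 1 and k = cos 27.7° / cos φ.
Areal scale at 77.9°: h·k = 1.000 × 4.224 = 4.224.
Areal scale at 10.4°: h·k = 1.000 × 0.9002 = 0.9002.
Ratio = 4.224/0.9002 ≈ 4.69.

4.69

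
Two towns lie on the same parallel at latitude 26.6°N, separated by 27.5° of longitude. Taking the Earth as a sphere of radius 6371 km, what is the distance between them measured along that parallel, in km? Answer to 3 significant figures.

2730 km

Arc length along a parallel = R cos φ · Δλ (with Δλ in radians).
= 6371 × cos 26.6° × (27.5° × π/180) = 6371 × 0.8942 × 0.4800 ≈ 2730 km.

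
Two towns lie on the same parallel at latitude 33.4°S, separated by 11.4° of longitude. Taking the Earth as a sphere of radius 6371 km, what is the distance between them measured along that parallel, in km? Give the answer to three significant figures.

Arc length along a parallel = R cos φ · Δλ (with Δλ in radians).
= 6371 × cos 33.4° × (11.4° × π/180) = 6371 × 0.8348 × 0.1990 ≈ 1060 km.

1060 km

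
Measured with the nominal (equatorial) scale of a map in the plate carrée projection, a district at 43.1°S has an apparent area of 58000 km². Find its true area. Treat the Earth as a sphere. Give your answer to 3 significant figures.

42300 km²

For the equirectangular projection with φ₀ = 0 (plate carrée), h = 1 along meridians and k = sec φ along parallels.
Areal scale = h·k = 1 × sec φ; at 43.1°, h = 1.000, k = 1.370, so h·k = 1.370.
True area = apparent / (areal scale) = 58000 / 1.370 ≈ 42300 km².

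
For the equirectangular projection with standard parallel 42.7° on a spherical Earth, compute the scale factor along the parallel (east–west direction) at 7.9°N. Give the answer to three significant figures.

0.742

In the equirectangular projection with standard parallel φ₀ = 42.7° (x = Rλ cos φ₀, y = Rφ), meridians are true-scale (h = 1) and the parallel scale is k = cos φ₀ / cos φ.
k = cos 42.7° / cos 7.9° = 0.7349/0.9905 = 0.7420.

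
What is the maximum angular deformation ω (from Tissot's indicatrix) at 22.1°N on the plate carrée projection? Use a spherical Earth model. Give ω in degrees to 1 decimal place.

In the plate carrée (x = Rλ, y = Rφ), meridians are true-scale (h = 1) and parallels are stretched by k = sec φ.
At 22.1°: h = 1.000, k = 1.079; principal scales a = 1.079, b = 1.000.
sin(ω/2) = (a − b)/(a + b) = 0.07930/2.079 = 0.03814, so ω = 2 arcsin(0.03814) ≈ 4.4°.

4.4°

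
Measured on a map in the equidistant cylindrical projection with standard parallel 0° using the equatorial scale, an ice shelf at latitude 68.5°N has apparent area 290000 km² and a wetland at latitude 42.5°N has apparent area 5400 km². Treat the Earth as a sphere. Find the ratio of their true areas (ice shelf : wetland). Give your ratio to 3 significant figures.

On the plate carrée, areal scale = h·k = 1 × sec φ, so true area = apparent × cos φ.
True area of ice shelf: 290000 × cos(68.5°) = 290000 × 0.3665 = 106300 km².
True area of wetland: 5400 × cos(42.5°) = 5400 × 0.7373 = 3981 km².
Ratio = 106300 / 3981 ≈ 26.7.

26.7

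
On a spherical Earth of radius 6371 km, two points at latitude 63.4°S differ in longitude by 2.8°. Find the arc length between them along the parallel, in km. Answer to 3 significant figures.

139 km

Arc length along a parallel = R cos φ · Δλ (with Δλ in radians).
= 6371 × cos 63.4° × (2.8° × π/180) = 6371 × 0.4478 × 0.04887 ≈ 139 km.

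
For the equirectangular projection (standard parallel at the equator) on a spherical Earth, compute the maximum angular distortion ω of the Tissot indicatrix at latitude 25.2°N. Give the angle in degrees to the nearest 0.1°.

Plate carrée maps x = Rλ, y = Rφ. The meridian scale is h = 1 and the parallel scale is k = 1/cos φ = sec φ.
At 25.2°: h = 1.000, k = 1.105; principal scales a = 1.105, b = 1.000.
sin(ω/2) = (a − b)/(a + b) = 0.1052/2.105 = 0.04996, so ω = 2 arcsin(0.04996) ≈ 5.7°.

5.7°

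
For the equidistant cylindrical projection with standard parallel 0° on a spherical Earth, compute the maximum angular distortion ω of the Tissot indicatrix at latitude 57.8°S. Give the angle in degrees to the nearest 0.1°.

35.5°

In the plate carrée (x = Rλ, y = Rφ), meridians are true-scale (h = 1) and parallels are stretched by k = sec φ.
At 57.8°: h = 1.000, k = 1.877; principal scales a = 1.877, b = 1.000.
sin(ω/2) = (a − b)/(a + b) = 0.8766/2.877 = 0.3047, so ω = 2 arcsin(0.3047) ≈ 35.5°.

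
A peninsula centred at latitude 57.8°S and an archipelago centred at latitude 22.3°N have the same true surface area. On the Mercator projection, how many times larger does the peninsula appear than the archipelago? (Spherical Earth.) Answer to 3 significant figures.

3.01

On Mercator, area is exaggerated by sec²φ = 1/cos²φ.
At 57.8°: sec²(57.8°) = 1/0.5329² = 3.522.
At 22.3°: sec²(22.3°) = 1/0.9252² = 1.168.
Ratio = 3.522/1.168 = cos²(22.3°)/cos²(57.8°) ≈ 3.01.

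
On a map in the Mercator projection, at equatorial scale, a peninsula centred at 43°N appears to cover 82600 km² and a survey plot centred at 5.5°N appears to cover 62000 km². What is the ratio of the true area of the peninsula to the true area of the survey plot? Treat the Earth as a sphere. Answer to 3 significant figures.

0.719

On Mercator the areal scale is sec²φ, so true area = apparent × cos²φ.
True area of peninsula: 82600 × cos²(43°) = 82600 × 0.5349 = 44180 km².
True area of survey plot: 62000 × cos²(5.5°) = 62000 × 0.9908 = 61430 km².
Ratio = 44180 / 61430 ≈ 0.719.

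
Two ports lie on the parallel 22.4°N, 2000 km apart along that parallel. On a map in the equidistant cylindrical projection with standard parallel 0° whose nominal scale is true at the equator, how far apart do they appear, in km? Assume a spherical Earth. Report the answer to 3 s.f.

2160 km

In the plate carrée (x = Rλ, y = Rφ), meridians are true-scale (h = 1) and parallels are stretched by k = sec φ.
Along the parallel, k = sec 22.4° = 1/0.9245 = 1.082.
Map distance = 2000 × 1.082 ≈ 2160 km.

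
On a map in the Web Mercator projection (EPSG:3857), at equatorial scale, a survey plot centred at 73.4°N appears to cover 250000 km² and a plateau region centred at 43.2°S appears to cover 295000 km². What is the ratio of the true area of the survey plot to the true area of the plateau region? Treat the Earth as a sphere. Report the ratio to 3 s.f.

0.130

Mercator's areal exaggeration is sec²φ; hence true area = (apparent area) · cos²φ.
True area of survey plot: 250000 × cos²(73.4°) = 250000 × 0.08162 = 20400 km².
True area of plateau region: 295000 × cos²(43.2°) = 295000 × 0.5314 = 156800 km².
Ratio = 20400 / 156800 ≈ 0.130.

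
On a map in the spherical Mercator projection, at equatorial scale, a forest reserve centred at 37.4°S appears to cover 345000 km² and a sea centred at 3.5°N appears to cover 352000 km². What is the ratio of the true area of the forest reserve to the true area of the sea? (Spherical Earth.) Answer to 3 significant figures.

0.621

Mercator's areal exaggeration is sec²φ; hence true area = (apparent area) · cos²φ.
True area of forest reserve: 345000 × cos²(37.4°) = 345000 × 0.6311 = 217700 km².
True area of sea: 352000 × cos²(3.5°) = 352000 × 0.9963 = 350700 km².
Ratio = 217700 / 350700 ≈ 0.621.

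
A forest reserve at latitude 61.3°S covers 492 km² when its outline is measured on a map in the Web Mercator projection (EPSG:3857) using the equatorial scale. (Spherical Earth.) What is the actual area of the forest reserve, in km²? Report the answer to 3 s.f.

113 km²

Mercator is conformal, so the point scale is isotropic: h = k = sec φ = 1/cos φ.
Areal scale = k² = sec²φ = 1/cos²(61.3°) = 1/0.4802² = 4.336.
True area = apparent / (areal scale) = 492 / 4.336 ≈ 113 km².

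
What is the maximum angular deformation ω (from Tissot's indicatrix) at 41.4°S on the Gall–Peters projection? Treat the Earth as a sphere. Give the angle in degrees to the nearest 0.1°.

6.8°

Gall–Peters is a cylindrical equal-area projection with standard parallels at ±45°. For cylindrical equal-area with standard parallel φ₀, h = cos φ / cos φ₀ and k = cos φ₀ / cos φ, so h·k = 1.
At 41.4°: h = 1.061, k = 0.9427; principal scales a = 1.061, b = 0.9427.
sin(ω/2) = (a − b)/(a + b) = 0.1181/2.003 = 0.05897, so ω = 2 arcsin(0.05897) ≈ 6.8°.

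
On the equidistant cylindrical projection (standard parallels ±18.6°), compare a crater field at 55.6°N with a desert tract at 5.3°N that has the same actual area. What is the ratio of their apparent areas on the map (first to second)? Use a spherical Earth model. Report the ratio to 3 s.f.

With standard parallel φ₀ = 18.6°, the equirectangular projection gives x = Rλ cos φ₀, y = Rφ, so h = 1 and k = cos 18.6° / cos φ.
Areal scale at 55.6°: h·k = 1.000 × 1.678 = 1.678.
Areal scale at 5.3°: h·k = 1.000 × 0.9518 = 0.9518.
Ratio = 1.678/0.9518 ≈ 1.76.

1.76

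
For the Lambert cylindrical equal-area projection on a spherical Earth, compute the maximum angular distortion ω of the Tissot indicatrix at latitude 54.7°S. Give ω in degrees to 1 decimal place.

The Lambert cylindrical equal-area projection is the cylindrical equal-area projection with its standard parallel at the equator (φ₀ = 0). Cylindrical equal-area (φ₀ = 0°): h = cos φ / cos 0° along meridians, k = cos 0° / cos φ along parallels; h·k = 1.
At 54.7°: h = 0.5779, k = 1.731; principal scales a = 1.731, b = 0.5779.
sin(ω/2) = (a − b)/(a + b) = 1.153/2.308 = 0.4993, so ω = 2 arcsin(0.4993) ≈ 59.9°.

59.9°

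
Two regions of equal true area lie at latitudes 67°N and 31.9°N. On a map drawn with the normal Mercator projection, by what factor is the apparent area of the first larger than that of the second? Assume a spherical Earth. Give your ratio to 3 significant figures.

On Mercator, area is exaggerated by sec²φ = 1/cos²φ.
At 67°: sec²(67°) = 1/0.3907² = 6.550.
At 31.9°: sec²(31.9°) = 1/0.8490² = 1.387.
Ratio = 6.550/1.387 = cos²(31.9°)/cos²(67°) ≈ 4.72.

4.72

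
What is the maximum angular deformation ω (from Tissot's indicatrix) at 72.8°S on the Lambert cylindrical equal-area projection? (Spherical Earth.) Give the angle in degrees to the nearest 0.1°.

The Lambert cylindrical equal-area projection is the cylindrical equal-area projection with its standard parallel at the equator (φ₀ = 0). For cylindrical equal-area with standard parallel φ₀, h = cos φ / cos φ₀ and k = cos φ₀ / cos φ, so h·k = 1.
At 72.8°: h = 0.2957, k = 3.382; principal scales a = 3.382, b = 0.2957.
sin(ω/2) = (a − b)/(a + b) = 3.086/3.677 = 0.8392, so ω = 2 arcsin(0.8392) ≈ 114.1°.

114.1°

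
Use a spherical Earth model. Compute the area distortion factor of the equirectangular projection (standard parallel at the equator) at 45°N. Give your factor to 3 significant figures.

For the equirectangular projection with φ₀ = 0 (plate carrée), h = 1 along meridians and k = sec φ along parallels.
Areal scale = h·k = 1 × sec φ; at 45°, h = 1.000, k = 1.414, so h·k = 1.414.

1.41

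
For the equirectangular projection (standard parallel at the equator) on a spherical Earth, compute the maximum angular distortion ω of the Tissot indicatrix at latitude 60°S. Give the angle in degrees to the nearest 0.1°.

Plate carrée maps x = Rλ, y = Rφ. The meridian scale is h = 1 and the parallel scale is k = 1/cos φ = sec φ.
At 60°: h = 1.000, k = 2.000; principal scales a = 2.000, b = 1.000.
sin(ω/2) = (a − b)/(a + b) = 1.0000/3.000 = 0.3333, so ω = 2 arcsin(0.3333) ≈ 38.9°.

38.9°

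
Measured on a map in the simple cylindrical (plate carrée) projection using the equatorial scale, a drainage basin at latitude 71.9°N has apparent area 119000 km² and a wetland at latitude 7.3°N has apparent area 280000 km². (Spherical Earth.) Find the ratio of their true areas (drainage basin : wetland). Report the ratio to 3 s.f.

Plate carrée has h = 1 and k = sec φ, giving areal scale sec φ; true area = (apparent area) · cos φ.
True area of drainage basin: 119000 × cos(71.9°) = 119000 × 0.3107 = 36970 km².
True area of wetland: 280000 × cos(7.3°) = 280000 × 0.9919 = 277700 km².
Ratio = 36970 / 277700 ≈ 0.133.

0.133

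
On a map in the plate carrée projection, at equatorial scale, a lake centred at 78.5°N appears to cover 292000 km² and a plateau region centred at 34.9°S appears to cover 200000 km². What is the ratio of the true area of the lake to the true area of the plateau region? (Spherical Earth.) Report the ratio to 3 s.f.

On the plate carrée, areal scale = h·k = 1 × sec φ, so true area = apparent × cos φ.
True area of lake: 292000 × cos(78.5°) = 292000 × 0.1994 = 58220 km².
True area of plateau region: 200000 × cos(34.9°) = 200000 × 0.8202 = 164000 km².
Ratio = 58220 / 164000 ≈ 0.355.

0.355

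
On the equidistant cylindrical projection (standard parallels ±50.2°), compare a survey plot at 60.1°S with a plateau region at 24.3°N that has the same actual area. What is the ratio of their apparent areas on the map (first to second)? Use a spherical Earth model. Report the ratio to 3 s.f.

In the equirectangular projection with standard parallel φ₀ = 50.2° (x = Rλ cos φ₀, y = Rφ), meridians are true-scale (h = 1) and the parallel scale is k = cos φ₀ / cos φ.
Areal scale at 60.1°: h·k = 1.000 × 1.284 = 1.284.
Areal scale at 24.3°: h·k = 1.000 × 0.7023 = 0.7023.
Ratio = 1.284/0.7023 ≈ 1.83.

1.83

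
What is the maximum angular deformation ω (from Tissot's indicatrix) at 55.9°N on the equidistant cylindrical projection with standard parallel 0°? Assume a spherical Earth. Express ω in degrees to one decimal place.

32.7°

Plate carrée maps x = Rλ, y = Rφ. The meridian scale is h = 1 and the parallel scale is k = 1/cos φ = sec φ.
At 55.9°: h = 1.000, k = 1.784; principal scales a = 1.784, b = 1.000.
sin(ω/2) = (a − b)/(a + b) = 0.7837/2.784 = 0.2815, so ω = 2 arcsin(0.2815) ≈ 32.7°.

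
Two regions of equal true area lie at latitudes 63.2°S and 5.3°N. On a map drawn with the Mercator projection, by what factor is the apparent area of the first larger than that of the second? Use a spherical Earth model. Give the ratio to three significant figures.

Mercator is conformal with k = sec φ, so areal scale = k² = sec²φ.
At 63.2°: sec²(63.2°) = 1/0.4509² = 4.919.
At 5.3°: sec²(5.3°) = 1/0.9957² = 1.009.
Ratio = 4.919/1.009 = cos²(5.3°)/cos²(63.2°) ≈ 4.88.

4.88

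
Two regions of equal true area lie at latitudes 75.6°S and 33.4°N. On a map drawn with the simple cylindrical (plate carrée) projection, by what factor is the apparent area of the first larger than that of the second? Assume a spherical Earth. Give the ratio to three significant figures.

3.36

Plate carrée maps x = Rλ, y = Rφ. The meridian scale is h = 1 and the parallel scale is k = 1/cos φ = sec φ.
Areal scale at 75.6°: h·k = 1.000 × 4.021 = 4.021.
Areal scale at 33.4°: h·k = 1.000 × 1.198 = 1.198.
Ratio = 4.021/1.198 ≈ 3.36.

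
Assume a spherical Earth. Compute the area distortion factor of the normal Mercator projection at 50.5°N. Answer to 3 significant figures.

2.47

For Mercator, h = k = sec φ (a conformal cylindrical projection has a single point scale, 1/cos φ).
Areal scale = k² = sec²φ = 1/cos²(50.5°) = 1/0.6361² = 2.472.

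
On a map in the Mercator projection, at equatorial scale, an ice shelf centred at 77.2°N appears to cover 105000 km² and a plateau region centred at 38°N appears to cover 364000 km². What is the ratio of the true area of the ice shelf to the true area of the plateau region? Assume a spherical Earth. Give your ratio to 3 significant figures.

Since Mercator area scale is 1/cos²φ, the true area equals the apparent area multiplied by cos²φ.
True area of ice shelf: 105000 × cos²(77.2°) = 105000 × 0.04908 = 5154 km².
True area of plateau region: 364000 × cos²(38°) = 364000 × 0.6210 = 226000 km².
Ratio = 5154 / 226000 ≈ 0.0228.

0.0228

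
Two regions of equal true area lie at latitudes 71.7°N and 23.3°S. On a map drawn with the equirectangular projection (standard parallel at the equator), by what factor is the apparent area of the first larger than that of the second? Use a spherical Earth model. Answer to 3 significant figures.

2.93

In the plate carrée (x = Rλ, y = Rφ), meridians are true-scale (h = 1) and parallels are stretched by k = sec φ.
Areal scale at 71.7°: h·k = 1.000 × 3.185 = 3.185.
Areal scale at 23.3°: h·k = 1.000 × 1.089 = 1.089.
Ratio = 3.185/1.089 ≈ 2.93.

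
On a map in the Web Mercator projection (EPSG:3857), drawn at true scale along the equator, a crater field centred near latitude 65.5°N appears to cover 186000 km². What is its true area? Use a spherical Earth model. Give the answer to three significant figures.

32000 km²

For Mercator, h = k = sec φ (a conformal cylindrical projection has a single point scale, 1/cos φ).
Areal scale = k² = sec²φ = 1/cos²(65.5°) = 1/0.4147² = 5.815.
True area = apparent / (areal scale) = 186000 / 5.815 ≈ 32000 km².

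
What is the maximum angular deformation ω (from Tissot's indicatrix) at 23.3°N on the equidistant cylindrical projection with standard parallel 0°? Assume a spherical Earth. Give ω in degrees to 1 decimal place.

4.9°

For the equirectangular projection with φ₀ = 0 (plate carrée), h = 1 along meridians and k = sec φ along parallels.
At 23.3°: h = 1.000, k = 1.089; principal scales a = 1.089, b = 1.000.
sin(ω/2) = (a − b)/(a + b) = 0.08880/2.089 = 0.04251, so ω = 2 arcsin(0.04251) ≈ 4.9°.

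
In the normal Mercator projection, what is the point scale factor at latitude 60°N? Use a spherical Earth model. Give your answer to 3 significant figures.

The Mercator projection is conformal; its linear scale factor is the same in every direction and equals sec φ = 1/cos φ.
k = 1/cos 60° = 1/0.5000 = 2.000.

2.00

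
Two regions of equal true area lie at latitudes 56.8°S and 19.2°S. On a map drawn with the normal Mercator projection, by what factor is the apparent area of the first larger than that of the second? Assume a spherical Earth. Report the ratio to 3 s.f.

2.97

On Mercator, area is exaggerated by sec²φ = 1/cos²φ.
At 56.8°: sec²(56.8°) = 1/0.5476² = 3.335.
At 19.2°: sec²(19.2°) = 1/0.9444² = 1.121.
Ratio = 3.335/1.121 = cos²(19.2°)/cos²(56.8°) ≈ 2.97.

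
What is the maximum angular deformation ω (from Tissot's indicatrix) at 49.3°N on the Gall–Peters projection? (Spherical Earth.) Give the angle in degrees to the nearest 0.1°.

9.3°

Gall–Peters is a cylindrical equal-area projection with standard parallels at ±45°. Cylindrical equal-area (φ₀ = 45°): h = cos φ / cos 45° along meridians, k = cos 45° / cos φ along parallels; h·k = 1.
At 49.3°: h = 0.9222, k = 1.084; principal scales a = 1.084, b = 0.9222.
sin(ω/2) = (a − b)/(a + b) = 0.1621/2.007 = 0.08081, so ω = 2 arcsin(0.08081) ≈ 9.3°.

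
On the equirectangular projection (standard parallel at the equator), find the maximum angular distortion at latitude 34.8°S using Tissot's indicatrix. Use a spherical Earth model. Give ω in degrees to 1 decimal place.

11.3°

In the plate carrée (x = Rλ, y = Rφ), meridians are true-scale (h = 1) and parallels are stretched by k = sec φ.
At 34.8°: h = 1.000, k = 1.218; principal scales a = 1.218, b = 1.000.
sin(ω/2) = (a − b)/(a + b) = 0.2178/2.218 = 0.09821, so ω = 2 arcsin(0.09821) ≈ 11.3°.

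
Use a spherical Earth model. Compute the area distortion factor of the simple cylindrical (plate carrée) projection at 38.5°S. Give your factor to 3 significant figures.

1.28

For the equirectangular projection with φ₀ = 0 (plate carrée), h = 1 along meridians and k = sec φ along parallels.
Areal scale = h·k = 1 × sec φ; at 38.5°, h = 1.000, k = 1.278, so h·k = 1.278.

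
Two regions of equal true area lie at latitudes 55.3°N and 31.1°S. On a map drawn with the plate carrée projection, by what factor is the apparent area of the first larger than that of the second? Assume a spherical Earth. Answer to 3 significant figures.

1.50

In the plate carrée (x = Rλ, y = Rφ), meridians are true-scale (h = 1) and parallels are stretched by k = sec φ.
Areal scale at 55.3°: h·k = 1.000 × 1.757 = 1.757.
Areal scale at 31.1°: h·k = 1.000 × 1.168 = 1.168.
Ratio = 1.757/1.168 ≈ 1.50.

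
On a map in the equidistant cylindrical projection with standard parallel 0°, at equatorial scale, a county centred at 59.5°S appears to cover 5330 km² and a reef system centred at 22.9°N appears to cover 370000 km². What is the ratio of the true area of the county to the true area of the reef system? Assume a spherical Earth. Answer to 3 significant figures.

0.00794

On the plate carrée, areal scale = h·k = 1 × sec φ, so true area = apparent × cos φ.
True area of county: 5330 × cos(59.5°) = 5330 × 0.5075 = 2705 km².
True area of reef system: 370000 × cos(22.9°) = 370000 × 0.9212 = 340800 km².
Ratio = 2705 / 340800 ≈ 0.00794.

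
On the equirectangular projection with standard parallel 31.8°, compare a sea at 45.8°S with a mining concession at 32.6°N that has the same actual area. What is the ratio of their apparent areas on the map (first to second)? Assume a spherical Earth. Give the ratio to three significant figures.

In the equirectangular projection with standard parallel φ₀ = 31.8° (x = Rλ cos φ₀, y = Rφ), meridians are true-scale (h = 1) and the parallel scale is k = cos φ₀ / cos φ.
Areal scale at 45.8°: h·k = 1.000 × 1.219 = 1.219.
Areal scale at 32.6°: h·k = 1.000 × 1.009 = 1.009.
Ratio = 1.219/1.009 ≈ 1.21.

1.21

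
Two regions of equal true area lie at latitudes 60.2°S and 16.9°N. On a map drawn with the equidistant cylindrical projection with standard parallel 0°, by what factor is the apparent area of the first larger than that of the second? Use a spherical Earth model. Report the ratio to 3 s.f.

Plate carrée maps x = Rλ, y = Rφ. The meridian scale is h = 1 and the parallel scale is k = 1/cos φ = sec φ.
Areal scale at 60.2°: h·k = 1.000 × 2.012 = 2.012.
Areal scale at 16.9°: h·k = 1.000 × 1.045 = 1.045.
Ratio = 2.012/1.045 ≈ 1.93.

1.93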